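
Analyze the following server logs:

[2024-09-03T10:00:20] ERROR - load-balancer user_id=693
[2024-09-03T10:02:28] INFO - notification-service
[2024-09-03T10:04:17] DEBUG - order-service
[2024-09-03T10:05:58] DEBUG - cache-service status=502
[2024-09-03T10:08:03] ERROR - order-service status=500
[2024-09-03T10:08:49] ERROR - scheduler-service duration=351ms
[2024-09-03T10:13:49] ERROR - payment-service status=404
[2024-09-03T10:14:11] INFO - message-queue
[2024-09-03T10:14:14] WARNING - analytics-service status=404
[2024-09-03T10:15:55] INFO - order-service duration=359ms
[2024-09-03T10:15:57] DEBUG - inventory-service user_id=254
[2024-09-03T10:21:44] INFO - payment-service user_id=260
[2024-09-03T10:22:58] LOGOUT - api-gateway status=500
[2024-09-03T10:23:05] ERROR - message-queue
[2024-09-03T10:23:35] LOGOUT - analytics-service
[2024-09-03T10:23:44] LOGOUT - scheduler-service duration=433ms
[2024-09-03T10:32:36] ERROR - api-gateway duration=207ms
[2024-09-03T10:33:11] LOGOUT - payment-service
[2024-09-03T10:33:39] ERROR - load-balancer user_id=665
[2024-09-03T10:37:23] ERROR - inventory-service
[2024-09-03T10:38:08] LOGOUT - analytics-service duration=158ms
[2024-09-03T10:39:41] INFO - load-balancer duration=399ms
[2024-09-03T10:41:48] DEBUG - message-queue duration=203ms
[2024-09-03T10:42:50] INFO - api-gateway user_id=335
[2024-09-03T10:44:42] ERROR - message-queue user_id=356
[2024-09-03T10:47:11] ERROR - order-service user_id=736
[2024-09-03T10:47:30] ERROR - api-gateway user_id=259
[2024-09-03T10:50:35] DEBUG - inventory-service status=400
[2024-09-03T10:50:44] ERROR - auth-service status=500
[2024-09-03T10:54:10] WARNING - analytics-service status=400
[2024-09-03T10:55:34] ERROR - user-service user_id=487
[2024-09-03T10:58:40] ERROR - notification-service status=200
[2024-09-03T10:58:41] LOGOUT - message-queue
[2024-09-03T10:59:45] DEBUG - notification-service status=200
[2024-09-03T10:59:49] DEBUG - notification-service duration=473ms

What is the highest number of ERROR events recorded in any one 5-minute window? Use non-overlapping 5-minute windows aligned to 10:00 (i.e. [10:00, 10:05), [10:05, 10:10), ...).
2

To find the burst window:

1. Divide the log period into non-overlapping 5-minute windows starting at 10:00
2. Count ERROR events in each window
3. Find the window with maximum count
4. Maximum events in a window: 2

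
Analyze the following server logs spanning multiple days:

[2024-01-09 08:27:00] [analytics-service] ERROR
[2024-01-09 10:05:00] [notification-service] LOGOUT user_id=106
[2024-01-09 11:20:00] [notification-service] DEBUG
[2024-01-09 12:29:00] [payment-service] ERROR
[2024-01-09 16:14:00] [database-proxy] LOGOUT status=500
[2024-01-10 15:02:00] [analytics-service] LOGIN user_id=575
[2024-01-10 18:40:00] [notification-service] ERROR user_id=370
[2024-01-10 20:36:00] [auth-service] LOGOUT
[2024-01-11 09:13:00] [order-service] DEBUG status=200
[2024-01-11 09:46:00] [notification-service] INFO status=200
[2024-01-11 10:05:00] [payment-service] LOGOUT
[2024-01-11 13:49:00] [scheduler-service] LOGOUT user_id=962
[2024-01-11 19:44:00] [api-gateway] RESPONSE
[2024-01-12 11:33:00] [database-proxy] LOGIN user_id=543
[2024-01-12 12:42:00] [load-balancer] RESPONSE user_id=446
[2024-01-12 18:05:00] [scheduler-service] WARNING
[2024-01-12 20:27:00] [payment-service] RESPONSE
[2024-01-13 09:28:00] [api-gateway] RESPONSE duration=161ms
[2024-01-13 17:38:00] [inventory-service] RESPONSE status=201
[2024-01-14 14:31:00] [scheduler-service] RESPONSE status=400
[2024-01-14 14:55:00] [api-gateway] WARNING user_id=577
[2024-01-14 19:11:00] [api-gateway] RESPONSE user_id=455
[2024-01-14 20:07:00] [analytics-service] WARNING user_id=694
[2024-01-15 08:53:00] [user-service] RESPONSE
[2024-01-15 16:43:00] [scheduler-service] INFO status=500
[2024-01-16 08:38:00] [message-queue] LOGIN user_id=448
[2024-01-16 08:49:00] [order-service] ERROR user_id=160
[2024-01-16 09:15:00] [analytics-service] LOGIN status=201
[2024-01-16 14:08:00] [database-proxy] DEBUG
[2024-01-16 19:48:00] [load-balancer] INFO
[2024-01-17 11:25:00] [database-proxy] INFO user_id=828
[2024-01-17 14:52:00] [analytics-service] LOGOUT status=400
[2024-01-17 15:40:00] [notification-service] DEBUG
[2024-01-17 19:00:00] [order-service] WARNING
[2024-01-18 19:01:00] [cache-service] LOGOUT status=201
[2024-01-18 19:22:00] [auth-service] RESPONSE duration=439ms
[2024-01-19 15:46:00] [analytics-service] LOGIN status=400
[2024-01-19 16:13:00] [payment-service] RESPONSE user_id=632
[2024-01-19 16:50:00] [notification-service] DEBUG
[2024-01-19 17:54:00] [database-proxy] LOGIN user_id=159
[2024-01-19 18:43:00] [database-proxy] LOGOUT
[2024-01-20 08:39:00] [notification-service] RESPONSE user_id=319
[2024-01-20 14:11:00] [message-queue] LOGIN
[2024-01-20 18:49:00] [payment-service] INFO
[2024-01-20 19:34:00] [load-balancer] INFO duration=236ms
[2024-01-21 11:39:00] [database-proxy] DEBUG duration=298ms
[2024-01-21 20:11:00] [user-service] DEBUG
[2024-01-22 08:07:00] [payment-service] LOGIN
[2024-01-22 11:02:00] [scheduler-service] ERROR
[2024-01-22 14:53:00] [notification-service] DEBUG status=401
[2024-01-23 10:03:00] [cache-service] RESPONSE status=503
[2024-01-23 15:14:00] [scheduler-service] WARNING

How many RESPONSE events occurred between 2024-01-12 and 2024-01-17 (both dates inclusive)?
7

To filter by date range:

1. Date range: 2024-01-12 through 2024-01-17, both dates inclusive
2. Filter for RESPONSE events whose date falls in this range
3. Count matching events: 7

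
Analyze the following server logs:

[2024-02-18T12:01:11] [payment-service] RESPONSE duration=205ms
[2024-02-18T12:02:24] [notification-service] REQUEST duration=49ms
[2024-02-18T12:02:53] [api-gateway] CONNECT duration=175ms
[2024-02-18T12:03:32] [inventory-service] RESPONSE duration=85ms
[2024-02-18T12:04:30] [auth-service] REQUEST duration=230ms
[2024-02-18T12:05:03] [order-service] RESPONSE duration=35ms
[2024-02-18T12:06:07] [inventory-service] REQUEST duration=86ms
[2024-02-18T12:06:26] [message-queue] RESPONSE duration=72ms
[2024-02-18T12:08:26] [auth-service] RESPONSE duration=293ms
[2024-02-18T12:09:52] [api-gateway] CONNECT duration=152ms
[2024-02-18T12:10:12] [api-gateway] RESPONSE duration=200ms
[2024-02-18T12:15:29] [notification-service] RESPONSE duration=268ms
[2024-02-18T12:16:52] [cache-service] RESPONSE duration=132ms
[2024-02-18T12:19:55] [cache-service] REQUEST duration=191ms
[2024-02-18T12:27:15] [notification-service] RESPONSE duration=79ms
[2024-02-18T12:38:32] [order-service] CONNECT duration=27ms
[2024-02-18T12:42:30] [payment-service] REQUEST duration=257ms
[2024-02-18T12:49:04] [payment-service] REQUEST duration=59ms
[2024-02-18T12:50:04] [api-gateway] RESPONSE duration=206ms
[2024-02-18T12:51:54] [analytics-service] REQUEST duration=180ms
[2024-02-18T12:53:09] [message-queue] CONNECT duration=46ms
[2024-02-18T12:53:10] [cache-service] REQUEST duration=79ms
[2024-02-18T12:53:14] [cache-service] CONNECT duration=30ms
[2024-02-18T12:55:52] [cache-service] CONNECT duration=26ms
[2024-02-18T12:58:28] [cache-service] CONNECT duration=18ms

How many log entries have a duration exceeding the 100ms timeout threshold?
12

To count timeouts:

1. Threshold: 100ms
2. Extract duration from each log entry
3. Count entries where duration > 100
4. Timeout count: 12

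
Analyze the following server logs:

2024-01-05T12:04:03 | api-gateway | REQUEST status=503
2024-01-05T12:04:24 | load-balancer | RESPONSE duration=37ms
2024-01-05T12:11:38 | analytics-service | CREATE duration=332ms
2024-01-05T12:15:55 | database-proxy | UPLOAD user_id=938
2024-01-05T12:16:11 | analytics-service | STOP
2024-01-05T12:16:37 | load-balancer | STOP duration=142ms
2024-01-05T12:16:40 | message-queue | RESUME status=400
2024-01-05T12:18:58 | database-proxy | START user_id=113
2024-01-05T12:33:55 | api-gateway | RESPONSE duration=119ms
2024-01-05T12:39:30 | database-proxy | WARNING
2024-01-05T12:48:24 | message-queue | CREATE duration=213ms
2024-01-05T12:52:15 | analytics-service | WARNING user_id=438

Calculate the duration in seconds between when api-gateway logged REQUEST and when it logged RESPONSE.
1792

To find the time between events:

1. Locate the first REQUEST event for api-gateway: 2024-01-05T12:04:03
2. Locate the first RESPONSE event for api-gateway: 2024-01-05T12:33:55
3. Calculate the difference: 2024-01-05T12:33:55 - 2024-01-05T12:04:03 = 1792 seconds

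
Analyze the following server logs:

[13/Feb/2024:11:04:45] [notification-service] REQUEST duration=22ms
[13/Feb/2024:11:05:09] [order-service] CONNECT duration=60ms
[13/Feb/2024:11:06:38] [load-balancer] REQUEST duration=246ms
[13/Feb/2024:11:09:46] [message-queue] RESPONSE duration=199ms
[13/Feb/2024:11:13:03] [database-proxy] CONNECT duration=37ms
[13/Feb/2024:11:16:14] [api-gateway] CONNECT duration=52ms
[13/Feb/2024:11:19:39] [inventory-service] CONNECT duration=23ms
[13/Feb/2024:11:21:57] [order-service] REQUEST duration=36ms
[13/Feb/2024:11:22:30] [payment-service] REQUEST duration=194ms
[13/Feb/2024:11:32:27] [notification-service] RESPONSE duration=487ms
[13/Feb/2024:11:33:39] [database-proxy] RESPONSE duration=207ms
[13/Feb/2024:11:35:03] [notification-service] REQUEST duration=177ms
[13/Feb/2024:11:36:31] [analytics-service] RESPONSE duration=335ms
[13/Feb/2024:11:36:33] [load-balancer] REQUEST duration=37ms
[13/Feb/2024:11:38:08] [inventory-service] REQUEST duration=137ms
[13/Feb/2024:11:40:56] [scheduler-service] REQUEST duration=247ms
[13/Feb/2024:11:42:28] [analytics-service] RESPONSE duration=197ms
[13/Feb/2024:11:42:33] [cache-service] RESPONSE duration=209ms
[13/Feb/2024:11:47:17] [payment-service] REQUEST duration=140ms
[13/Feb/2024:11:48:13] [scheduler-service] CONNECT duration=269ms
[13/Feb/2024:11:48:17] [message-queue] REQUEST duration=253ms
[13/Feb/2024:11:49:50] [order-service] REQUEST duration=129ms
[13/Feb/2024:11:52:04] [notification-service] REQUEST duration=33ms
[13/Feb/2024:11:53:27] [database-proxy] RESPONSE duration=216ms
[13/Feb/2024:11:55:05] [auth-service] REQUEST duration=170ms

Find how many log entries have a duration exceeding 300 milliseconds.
2

To count timeouts:

1. Threshold: 300ms
2. Extract duration from each log entry
3. Count entries where duration > 300
4. Timeout count: 2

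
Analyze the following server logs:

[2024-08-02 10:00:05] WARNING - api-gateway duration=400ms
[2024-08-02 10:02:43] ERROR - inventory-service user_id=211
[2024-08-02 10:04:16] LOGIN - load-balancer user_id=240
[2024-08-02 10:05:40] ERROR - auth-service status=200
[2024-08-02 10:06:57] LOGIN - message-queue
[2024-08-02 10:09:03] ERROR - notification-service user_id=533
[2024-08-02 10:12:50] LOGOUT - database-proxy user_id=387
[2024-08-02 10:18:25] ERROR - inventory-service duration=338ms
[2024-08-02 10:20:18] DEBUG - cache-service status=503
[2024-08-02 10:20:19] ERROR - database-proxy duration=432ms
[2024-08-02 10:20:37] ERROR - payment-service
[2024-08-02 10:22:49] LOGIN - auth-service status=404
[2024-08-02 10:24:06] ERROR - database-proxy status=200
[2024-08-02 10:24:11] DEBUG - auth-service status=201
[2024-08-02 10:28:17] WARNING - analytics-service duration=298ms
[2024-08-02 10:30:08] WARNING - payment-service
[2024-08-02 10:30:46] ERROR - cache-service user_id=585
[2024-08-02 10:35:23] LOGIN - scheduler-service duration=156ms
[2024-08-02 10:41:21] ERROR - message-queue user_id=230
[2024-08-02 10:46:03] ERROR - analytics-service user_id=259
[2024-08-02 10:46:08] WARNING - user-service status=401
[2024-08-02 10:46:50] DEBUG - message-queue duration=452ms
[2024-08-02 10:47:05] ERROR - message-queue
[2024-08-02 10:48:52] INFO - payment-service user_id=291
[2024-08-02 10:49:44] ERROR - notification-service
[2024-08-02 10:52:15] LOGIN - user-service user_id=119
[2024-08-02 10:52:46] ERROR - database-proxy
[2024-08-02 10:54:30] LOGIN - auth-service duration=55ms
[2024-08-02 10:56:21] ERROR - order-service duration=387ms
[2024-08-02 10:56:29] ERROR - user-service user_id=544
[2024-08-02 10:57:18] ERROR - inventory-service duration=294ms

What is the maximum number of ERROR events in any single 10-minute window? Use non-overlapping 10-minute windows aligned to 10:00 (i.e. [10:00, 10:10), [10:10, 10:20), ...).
4

To find the burst window:

1. Divide the log period into non-overlapping 10-minute windows starting at 10:00
2. Count ERROR events in each window
3. Find the window with maximum count
4. Maximum events in a window: 4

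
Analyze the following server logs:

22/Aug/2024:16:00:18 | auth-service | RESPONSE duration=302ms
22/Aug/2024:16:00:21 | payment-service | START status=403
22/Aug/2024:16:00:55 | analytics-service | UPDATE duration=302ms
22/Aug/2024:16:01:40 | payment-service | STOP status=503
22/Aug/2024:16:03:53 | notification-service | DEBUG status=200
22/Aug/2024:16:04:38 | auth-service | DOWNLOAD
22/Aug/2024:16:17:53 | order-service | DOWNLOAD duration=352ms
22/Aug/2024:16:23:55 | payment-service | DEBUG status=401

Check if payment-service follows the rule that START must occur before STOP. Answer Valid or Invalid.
Valid

To validate ordering:

1. Required order: START → STOP
2. Rule: START must occur before STOP
3. Check actual order of events for payment-service
4. Result: Valid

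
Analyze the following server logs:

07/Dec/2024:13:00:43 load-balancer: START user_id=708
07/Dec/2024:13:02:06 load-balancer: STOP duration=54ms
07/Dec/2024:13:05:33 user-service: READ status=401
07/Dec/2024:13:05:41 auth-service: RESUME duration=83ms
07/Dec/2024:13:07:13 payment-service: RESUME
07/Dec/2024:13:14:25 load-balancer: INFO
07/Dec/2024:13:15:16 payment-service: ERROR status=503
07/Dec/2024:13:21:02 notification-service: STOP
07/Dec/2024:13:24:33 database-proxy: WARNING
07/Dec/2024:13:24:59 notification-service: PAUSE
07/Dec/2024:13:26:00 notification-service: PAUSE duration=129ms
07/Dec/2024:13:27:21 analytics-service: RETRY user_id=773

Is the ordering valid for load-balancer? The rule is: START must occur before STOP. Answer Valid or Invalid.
Valid

To validate ordering:

1. Required order: START → STOP
2. Rule: START must occur before STOP
3. Check actual order of events for load-balancer
4. Result: Valid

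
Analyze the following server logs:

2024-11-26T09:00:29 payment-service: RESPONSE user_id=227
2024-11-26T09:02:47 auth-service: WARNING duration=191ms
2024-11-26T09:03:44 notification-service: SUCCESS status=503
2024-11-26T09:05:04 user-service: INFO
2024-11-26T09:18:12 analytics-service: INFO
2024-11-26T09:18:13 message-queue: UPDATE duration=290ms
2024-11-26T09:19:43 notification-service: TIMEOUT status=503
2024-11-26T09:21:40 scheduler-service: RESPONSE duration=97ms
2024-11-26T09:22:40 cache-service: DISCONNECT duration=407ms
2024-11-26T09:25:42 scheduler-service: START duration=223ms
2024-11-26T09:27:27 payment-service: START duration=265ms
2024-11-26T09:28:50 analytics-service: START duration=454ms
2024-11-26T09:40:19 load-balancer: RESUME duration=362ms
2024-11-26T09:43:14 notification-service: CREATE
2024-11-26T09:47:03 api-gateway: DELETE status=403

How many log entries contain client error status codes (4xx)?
1

To find matching entries:

1. Pattern to match: client error status codes (4xx)
2. Scan each log entry for the pattern
3. Count matches: 1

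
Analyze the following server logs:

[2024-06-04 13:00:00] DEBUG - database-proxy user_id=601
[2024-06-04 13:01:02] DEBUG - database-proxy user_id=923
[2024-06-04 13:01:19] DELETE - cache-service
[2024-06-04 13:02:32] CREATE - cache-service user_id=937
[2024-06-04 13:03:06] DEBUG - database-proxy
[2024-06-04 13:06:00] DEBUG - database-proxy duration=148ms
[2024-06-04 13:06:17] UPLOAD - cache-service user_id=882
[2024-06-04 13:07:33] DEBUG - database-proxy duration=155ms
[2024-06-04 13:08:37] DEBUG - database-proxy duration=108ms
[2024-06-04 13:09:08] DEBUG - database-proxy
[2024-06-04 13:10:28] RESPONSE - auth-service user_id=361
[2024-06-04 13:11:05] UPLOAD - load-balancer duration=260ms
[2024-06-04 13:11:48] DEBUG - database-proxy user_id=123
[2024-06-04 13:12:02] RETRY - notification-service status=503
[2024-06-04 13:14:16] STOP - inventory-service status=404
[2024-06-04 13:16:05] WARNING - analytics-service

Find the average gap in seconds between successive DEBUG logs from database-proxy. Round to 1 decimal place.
101.1

To calculate average interval:

1. Find all DEBUG events for database-proxy in order
2. Calculate time gaps between consecutive events
3. Compute mean of gaps: 708 / 7 = 101.1 seconds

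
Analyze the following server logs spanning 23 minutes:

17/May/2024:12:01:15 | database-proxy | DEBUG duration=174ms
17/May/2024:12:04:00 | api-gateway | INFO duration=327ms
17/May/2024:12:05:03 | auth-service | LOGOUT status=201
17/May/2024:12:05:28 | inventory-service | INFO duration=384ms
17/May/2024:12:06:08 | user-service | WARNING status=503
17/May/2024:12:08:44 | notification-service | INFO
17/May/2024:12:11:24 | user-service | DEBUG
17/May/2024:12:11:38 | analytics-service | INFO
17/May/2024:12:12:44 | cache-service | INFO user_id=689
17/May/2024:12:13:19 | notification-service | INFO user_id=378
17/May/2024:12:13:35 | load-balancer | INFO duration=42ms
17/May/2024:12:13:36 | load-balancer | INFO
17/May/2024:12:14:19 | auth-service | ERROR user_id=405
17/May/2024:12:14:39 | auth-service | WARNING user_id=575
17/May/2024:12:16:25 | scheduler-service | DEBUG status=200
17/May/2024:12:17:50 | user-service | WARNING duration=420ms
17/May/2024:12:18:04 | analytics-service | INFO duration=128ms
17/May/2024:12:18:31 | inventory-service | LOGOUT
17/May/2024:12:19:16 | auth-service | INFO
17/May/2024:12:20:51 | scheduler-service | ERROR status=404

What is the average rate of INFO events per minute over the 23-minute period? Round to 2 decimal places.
0.43

To calculate the rate:

1. Count total INFO events: 10
2. Total time period: 23 minutes
3. Rate = 10 / 23 = 0.43 events per minute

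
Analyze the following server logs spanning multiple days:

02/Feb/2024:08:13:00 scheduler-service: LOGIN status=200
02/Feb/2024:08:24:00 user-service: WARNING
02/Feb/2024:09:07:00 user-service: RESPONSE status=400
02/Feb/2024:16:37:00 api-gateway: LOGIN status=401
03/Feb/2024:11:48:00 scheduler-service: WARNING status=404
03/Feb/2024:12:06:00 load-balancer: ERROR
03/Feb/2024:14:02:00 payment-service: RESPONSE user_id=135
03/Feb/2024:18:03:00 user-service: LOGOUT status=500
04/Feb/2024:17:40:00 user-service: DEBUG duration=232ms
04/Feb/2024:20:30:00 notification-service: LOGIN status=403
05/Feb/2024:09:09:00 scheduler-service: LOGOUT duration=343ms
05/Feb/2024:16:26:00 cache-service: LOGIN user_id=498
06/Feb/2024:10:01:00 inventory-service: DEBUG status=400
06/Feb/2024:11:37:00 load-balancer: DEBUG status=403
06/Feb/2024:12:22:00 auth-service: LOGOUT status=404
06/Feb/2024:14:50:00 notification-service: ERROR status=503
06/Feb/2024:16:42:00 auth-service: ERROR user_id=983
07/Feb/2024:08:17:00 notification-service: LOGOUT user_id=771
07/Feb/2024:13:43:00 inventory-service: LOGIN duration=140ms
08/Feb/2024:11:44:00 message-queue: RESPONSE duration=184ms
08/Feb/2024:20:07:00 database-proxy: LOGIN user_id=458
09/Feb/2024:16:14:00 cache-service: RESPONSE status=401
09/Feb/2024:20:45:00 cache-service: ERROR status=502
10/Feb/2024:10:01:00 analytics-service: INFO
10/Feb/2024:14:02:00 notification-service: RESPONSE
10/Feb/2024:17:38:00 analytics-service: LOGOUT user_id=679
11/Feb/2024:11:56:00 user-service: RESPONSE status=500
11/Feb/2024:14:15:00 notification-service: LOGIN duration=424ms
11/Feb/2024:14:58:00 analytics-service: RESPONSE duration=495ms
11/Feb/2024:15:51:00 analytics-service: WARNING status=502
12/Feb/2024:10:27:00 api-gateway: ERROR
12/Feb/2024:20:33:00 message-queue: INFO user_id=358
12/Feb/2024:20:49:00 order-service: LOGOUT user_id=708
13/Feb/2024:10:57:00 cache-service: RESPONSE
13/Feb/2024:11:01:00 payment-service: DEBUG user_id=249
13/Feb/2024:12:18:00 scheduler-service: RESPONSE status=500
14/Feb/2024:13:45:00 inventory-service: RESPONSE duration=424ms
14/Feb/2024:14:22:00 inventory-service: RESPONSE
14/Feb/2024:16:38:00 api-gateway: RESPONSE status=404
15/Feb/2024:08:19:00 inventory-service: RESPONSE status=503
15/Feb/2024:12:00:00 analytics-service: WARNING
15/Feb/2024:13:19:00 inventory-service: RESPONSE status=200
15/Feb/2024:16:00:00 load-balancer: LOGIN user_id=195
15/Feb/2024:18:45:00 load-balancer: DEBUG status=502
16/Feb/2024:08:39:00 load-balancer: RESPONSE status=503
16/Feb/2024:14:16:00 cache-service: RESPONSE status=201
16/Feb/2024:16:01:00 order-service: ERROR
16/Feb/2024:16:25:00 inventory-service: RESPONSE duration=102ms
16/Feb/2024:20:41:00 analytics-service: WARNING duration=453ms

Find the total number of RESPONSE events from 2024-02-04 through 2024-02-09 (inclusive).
2

To filter by date range:

1. Date range: 2024-02-04 through 2024-02-09, both dates inclusive
2. Filter for RESPONSE events whose date falls in this range
3. Count matching events: 2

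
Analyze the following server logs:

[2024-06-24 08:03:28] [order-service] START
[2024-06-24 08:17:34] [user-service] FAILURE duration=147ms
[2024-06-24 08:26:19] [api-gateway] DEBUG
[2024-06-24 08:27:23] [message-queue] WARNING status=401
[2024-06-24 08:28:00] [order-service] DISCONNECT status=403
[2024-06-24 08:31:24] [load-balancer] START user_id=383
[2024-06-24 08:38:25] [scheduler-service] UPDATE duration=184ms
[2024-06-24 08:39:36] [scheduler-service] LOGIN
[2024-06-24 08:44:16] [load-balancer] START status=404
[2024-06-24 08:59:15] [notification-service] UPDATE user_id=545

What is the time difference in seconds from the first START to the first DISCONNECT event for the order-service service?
1472

To find the time between events:

1. Locate the first START event for order-service: 2024-06-24 08:03:28
2. Locate the first DISCONNECT event for order-service: 2024-06-24 08:28:00
3. Calculate the difference: 2024-06-24 08:28:00 - 2024-06-24 08:03:28 = 1472 seconds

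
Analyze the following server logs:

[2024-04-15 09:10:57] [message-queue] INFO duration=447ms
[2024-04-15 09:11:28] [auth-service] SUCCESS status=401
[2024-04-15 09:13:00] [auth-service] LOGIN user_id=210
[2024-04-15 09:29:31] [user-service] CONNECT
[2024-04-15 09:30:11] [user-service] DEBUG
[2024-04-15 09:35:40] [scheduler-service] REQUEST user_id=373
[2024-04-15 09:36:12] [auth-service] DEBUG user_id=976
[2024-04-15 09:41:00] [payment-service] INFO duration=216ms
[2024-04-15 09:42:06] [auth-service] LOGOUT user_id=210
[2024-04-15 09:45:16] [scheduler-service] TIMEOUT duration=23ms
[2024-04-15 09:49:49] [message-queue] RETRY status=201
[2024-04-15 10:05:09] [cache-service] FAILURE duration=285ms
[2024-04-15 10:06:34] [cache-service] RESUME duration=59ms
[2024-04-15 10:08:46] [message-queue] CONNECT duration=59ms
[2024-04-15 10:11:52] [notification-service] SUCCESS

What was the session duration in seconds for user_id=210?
1746

To calculate session duration:

1. Find LOGIN event for user_id=210: 2024-04-15 09:13:00
2. Find LOGOUT event for user_id=210: 2024-04-15 09:42:06
3. Session duration: 2024-04-15 09:42:06 - 2024-04-15 09:13:00 = 1746 seconds (29 minutes)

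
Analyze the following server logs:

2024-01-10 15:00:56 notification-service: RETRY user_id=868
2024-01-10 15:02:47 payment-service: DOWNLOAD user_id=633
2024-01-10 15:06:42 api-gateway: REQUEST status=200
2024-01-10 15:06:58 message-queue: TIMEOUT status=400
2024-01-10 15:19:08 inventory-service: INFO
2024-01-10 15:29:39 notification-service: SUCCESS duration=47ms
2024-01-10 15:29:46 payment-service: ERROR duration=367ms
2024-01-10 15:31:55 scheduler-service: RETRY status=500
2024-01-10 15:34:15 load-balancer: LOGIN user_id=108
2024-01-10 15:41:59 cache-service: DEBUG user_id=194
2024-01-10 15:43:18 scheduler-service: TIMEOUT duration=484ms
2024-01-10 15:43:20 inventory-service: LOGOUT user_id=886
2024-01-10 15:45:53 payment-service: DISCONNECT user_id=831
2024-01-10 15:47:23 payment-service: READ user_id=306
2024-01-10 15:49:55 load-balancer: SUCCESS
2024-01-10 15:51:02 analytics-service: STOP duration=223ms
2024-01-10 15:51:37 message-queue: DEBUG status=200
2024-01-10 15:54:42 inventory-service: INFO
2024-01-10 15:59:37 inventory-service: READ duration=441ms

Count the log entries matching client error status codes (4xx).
1

To find matching entries:

1. Pattern to match: client error status codes (4xx)
2. Scan each log entry for the pattern
3. Count matches: 1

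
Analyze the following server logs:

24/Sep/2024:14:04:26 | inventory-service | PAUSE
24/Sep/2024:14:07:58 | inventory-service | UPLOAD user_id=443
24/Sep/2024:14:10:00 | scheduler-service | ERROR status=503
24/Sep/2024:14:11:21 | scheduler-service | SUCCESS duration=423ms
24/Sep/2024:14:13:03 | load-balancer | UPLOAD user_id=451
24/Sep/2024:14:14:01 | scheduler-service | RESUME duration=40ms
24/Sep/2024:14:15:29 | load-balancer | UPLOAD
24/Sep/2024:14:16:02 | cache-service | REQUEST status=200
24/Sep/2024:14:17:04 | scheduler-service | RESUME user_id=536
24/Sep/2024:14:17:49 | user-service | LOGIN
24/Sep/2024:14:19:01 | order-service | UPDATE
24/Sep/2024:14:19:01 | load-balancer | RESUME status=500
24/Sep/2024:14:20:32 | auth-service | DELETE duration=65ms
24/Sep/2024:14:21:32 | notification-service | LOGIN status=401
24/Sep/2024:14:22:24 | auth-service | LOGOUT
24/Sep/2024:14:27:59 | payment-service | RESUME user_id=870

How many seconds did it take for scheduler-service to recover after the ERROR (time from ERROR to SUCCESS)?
81

To calculate recovery time:

1. Find ERROR event for scheduler-service: 24/Sep/2024:14:10:00
2. Find next SUCCESS event for scheduler-service: 24/Sep/2024:14:11:21
3. Recovery time: 24/Sep/2024:14:11:21 - 24/Sep/2024:14:10:00 = 81 seconds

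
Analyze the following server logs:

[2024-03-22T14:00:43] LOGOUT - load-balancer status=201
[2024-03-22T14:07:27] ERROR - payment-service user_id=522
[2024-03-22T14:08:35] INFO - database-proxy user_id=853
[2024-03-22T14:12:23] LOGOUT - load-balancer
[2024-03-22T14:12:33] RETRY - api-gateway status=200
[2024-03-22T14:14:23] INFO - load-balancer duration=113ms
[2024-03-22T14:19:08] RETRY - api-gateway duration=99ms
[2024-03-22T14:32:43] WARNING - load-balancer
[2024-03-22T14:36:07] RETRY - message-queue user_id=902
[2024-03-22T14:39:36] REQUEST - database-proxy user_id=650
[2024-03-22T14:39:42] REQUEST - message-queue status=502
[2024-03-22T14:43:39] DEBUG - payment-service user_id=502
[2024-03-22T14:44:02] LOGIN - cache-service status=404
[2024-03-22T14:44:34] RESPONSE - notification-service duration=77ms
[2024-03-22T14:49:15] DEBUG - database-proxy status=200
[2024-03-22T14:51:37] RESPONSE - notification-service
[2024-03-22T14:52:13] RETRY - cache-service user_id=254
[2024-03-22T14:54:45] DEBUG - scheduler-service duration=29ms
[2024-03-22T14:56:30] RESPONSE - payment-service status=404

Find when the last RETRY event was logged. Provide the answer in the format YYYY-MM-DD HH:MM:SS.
2024-03-22 14:52:13

To find the last event:

1. Filter for all RETRY events
2. Sort by timestamp
3. Select the last one
4. Timestamp: 2024-03-22 14:52:13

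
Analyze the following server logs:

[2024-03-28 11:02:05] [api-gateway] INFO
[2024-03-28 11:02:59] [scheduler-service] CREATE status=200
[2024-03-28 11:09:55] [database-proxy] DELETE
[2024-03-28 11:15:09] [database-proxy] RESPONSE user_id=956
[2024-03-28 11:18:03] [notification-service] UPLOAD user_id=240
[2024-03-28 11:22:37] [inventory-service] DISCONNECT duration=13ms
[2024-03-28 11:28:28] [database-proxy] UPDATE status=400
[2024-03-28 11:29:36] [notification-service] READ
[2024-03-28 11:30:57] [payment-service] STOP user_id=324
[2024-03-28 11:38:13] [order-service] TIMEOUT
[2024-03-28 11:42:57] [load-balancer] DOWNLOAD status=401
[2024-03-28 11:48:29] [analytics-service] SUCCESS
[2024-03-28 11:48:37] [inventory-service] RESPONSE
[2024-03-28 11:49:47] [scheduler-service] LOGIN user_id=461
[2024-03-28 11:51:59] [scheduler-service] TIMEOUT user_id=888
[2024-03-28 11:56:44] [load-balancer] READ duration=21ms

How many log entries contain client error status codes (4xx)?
2

To find matching entries:

1. Pattern to match: client error status codes (4xx)
2. Scan each log entry for the pattern
3. Count matches: 2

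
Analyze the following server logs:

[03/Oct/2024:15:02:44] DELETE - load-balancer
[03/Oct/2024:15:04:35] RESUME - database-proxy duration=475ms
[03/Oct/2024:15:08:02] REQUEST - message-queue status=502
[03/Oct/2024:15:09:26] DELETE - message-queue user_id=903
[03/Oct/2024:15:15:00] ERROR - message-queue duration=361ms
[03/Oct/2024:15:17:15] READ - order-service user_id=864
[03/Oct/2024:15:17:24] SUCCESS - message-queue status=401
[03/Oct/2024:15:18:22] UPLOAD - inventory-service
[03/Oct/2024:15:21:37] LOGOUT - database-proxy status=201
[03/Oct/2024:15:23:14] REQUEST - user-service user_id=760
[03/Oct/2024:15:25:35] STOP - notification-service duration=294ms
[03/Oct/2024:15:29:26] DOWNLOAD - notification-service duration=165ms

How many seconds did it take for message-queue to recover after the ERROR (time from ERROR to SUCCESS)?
144

To calculate recovery time:

1. Find ERROR event for message-queue: 03/Oct/2024:15:15:00
2. Find next SUCCESS event for message-queue: 03/Oct/2024:15:17:24
3. Recovery time: 03/Oct/2024:15:17:24 - 03/Oct/2024:15:15:00 = 144 seconds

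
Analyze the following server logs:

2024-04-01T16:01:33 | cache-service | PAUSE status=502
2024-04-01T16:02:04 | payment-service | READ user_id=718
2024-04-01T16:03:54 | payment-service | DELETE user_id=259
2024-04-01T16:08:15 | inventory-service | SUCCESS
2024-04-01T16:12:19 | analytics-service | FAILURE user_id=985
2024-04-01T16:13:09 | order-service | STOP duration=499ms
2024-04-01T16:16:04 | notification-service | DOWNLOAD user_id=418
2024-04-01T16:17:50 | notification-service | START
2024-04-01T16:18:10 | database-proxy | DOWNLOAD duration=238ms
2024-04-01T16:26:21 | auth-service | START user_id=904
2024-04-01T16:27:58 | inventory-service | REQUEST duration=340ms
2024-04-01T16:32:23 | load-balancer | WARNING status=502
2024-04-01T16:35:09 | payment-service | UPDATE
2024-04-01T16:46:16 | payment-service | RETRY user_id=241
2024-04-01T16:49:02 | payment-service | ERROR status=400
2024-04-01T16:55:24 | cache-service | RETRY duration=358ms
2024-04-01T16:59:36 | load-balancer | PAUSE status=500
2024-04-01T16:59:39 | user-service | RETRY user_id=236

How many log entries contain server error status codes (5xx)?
3

To find matching entries:

1. Pattern to match: server error status codes (5xx)
2. Scan each log entry for the pattern
3. Count matches: 3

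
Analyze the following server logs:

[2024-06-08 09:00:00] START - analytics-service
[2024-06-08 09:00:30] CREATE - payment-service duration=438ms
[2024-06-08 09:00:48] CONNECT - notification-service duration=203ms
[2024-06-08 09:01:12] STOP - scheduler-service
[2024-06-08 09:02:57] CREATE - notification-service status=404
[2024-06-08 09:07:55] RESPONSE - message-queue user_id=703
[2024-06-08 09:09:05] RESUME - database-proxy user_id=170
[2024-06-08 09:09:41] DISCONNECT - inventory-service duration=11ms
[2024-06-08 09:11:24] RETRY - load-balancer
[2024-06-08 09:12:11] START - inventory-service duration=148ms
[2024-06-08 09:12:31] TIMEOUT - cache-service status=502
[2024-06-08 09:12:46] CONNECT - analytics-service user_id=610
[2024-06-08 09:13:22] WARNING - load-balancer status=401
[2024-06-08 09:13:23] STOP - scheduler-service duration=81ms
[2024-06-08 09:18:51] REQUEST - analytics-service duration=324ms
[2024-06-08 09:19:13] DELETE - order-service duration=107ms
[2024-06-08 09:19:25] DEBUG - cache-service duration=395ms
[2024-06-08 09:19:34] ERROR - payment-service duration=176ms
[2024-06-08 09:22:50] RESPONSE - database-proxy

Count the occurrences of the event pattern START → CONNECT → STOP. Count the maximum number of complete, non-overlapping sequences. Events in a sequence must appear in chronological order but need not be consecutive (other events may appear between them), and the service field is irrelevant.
2

To count sequences:

1. Look for pattern: START → CONNECT → STOP
2. Greedily scan the log in chronological order, matching each sequence element in turn (ignoring service)
3. Each time the full pattern completes, increment the count and restart matching from the next event
4. Complete non-overlapping sequences found: 2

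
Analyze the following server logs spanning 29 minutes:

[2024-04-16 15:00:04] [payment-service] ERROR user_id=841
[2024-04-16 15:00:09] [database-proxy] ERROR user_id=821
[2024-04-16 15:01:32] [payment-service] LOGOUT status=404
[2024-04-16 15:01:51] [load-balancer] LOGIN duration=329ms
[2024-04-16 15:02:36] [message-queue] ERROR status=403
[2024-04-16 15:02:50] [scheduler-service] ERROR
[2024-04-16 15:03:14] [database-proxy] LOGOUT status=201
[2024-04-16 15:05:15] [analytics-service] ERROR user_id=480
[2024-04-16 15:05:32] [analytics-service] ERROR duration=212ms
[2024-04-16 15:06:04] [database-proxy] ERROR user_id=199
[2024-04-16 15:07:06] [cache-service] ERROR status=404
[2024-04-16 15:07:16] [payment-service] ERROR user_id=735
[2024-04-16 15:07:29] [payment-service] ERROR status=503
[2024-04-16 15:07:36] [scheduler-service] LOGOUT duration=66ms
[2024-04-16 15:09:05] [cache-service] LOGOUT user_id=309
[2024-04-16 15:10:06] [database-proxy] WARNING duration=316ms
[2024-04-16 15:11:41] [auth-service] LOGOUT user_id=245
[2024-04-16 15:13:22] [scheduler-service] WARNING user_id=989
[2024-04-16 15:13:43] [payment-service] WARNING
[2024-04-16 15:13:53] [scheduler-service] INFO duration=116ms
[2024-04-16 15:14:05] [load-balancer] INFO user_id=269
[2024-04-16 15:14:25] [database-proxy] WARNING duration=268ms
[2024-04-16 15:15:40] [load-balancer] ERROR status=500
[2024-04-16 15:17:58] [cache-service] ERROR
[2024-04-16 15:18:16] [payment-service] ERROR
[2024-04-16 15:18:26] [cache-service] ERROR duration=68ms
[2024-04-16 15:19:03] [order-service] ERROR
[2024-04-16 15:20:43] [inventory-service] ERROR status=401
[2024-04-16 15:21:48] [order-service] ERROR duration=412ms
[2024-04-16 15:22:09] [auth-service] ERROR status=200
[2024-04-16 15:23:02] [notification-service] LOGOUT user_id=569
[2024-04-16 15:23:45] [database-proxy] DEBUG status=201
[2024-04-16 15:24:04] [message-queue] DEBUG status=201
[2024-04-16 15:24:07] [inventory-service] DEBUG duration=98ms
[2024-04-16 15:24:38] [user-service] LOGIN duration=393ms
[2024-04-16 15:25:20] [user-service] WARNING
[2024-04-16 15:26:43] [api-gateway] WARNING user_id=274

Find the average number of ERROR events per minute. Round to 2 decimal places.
0.62

To calculate the rate:

1. Count total ERROR events: 18
2. Total time period: 29 minutes
3. Rate = 18 / 29 = 0.62 events per minute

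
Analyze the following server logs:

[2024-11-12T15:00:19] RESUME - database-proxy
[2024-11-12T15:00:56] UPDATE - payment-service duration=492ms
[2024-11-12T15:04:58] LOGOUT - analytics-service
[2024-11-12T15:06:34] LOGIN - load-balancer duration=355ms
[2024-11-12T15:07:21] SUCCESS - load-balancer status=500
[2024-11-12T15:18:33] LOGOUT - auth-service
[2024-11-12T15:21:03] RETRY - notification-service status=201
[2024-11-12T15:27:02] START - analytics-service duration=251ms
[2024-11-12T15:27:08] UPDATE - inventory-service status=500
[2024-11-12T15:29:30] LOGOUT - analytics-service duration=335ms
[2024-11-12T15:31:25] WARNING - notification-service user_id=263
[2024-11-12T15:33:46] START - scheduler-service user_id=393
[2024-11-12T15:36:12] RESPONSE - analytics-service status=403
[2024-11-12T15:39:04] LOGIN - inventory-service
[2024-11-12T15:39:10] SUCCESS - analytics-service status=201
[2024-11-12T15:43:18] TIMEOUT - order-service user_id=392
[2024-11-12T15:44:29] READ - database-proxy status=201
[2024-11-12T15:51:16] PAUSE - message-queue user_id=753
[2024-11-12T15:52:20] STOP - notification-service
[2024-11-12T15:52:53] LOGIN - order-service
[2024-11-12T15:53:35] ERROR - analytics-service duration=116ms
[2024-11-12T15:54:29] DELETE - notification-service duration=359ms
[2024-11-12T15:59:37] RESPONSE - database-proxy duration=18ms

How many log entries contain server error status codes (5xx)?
2

To find matching entries:

1. Pattern to match: server error status codes (5xx)
2. Scan each log entry for the pattern
3. Count matches: 2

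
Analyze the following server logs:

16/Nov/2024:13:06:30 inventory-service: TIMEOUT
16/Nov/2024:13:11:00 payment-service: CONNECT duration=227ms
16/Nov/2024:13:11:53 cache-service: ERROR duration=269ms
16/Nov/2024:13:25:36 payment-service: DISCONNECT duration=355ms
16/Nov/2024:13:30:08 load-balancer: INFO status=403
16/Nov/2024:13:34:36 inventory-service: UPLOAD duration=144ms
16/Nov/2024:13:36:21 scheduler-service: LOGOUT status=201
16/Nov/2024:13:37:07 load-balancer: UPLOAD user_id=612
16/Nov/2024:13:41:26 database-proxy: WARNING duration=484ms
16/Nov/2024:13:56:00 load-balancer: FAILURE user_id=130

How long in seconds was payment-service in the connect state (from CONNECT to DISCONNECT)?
876

To calculate state duration:

1. Find CONNECT event for payment-service: 16/Nov/2024:13:11:00
2. Find DISCONNECT event for payment-service: 16/Nov/2024:13:25:36
3. Calculate duration: 16/Nov/2024:13:25:36 - 16/Nov/2024:13:11:00 = 876 seconds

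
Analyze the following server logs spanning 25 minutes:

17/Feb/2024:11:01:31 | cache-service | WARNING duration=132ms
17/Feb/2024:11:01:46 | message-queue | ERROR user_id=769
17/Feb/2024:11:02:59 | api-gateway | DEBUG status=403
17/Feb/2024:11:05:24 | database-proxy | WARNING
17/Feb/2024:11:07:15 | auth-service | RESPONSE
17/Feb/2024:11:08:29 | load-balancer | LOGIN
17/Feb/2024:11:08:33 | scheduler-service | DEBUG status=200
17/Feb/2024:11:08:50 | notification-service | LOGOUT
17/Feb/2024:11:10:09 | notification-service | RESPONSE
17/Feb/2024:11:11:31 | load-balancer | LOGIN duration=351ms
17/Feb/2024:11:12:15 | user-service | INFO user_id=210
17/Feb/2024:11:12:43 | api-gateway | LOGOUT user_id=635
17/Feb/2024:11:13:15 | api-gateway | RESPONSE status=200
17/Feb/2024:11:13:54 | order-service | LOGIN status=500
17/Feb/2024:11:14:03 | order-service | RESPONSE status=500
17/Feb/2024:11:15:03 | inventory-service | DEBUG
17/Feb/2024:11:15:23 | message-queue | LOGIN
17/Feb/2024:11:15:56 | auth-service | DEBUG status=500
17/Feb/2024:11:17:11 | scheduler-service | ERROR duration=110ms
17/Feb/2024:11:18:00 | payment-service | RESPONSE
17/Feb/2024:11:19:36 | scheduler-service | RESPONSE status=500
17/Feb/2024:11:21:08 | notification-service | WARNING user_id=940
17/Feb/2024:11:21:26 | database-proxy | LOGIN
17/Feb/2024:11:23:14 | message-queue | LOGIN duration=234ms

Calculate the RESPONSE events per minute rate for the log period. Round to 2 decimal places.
0.24

To calculate the rate:

1. Count total RESPONSE events: 6
2. Total time period: 25 minutes
3. Rate = 6 / 25 = 0.24 events per minute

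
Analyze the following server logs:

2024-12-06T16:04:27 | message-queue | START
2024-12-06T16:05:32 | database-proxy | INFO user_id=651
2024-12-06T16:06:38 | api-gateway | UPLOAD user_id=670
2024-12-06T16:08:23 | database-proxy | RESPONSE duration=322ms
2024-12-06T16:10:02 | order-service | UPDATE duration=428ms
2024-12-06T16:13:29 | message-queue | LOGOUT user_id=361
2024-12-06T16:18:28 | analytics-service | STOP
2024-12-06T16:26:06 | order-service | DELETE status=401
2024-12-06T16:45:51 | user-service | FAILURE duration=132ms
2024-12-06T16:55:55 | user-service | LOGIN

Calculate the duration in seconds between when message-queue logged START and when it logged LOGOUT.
542

To find the time between events:

1. Locate the first START event for message-queue: 2024-12-06T16:04:27
2. Locate the first LOGOUT event for message-queue: 2024-12-06T16:13:29
3. Calculate the difference: 2024-12-06T16:13:29 - 2024-12-06T16:04:27 = 542 seconds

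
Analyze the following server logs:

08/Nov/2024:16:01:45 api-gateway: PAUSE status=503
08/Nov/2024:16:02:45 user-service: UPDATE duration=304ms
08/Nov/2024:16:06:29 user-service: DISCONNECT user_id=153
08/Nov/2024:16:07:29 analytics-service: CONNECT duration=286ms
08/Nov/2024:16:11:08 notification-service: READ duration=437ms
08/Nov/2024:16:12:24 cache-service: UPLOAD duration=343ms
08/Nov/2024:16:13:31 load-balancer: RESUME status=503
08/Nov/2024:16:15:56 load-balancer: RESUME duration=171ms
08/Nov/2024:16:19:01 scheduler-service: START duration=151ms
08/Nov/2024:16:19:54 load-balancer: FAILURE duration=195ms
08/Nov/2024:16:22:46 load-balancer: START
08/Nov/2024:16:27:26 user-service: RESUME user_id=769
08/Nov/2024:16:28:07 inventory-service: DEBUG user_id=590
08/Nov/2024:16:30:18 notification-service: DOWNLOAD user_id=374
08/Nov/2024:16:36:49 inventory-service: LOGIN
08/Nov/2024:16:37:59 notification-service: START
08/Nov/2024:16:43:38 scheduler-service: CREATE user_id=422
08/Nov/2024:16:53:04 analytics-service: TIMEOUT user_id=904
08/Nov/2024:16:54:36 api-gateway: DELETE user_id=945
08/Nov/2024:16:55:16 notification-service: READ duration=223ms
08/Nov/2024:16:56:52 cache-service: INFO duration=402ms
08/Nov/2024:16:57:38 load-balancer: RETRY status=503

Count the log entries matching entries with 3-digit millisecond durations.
9

To find matching entries:

1. Pattern to match: entries with 3-digit millisecond durations
2. Scan each log entry for the pattern
3. Count matches: 9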